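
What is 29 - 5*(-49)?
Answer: 274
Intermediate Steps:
29 - 5*(-49) = 29 + 245 = 274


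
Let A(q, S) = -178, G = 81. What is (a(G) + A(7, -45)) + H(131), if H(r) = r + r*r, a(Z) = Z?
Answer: 17195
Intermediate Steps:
H(r) = r + r**2
(a(G) + A(7, -45)) + H(131) = (81 - 178) + 131*(1 + 131) = -97 + 131*132 = -97 + 17292 = 17195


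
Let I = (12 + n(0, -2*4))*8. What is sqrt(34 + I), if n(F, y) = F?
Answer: sqrt(130) ≈ 11.402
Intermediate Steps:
I = 96 (I = (12 + 0)*8 = 12*8 = 96)
sqrt(34 + I) = sqrt(34 + 96) = sqrt(130)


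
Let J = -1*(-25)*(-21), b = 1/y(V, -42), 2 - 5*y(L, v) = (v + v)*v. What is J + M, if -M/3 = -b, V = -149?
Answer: -1851165/3526 ≈ -525.00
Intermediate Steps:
y(L, v) = ⅖ - 2*v²/5 (y(L, v) = ⅖ - (v + v)*v/5 = ⅖ - 2*v*v/5 = ⅖ - 2*v²/5)
b = -5/3526 (b = 1/(⅖ - ⅖*(-42)²) = 1/(⅖ - ⅖*1764) = 1/(⅖ - 3528/5) = 1/(-3526/5) = -5/3526 ≈ -0.0014180)
J = -525 (J = 25*(-21) = -525)
M = -15/3526 (M = -(-3)*(-5)/3526 = -3*5/3526 = -15/3526 ≈ -0.0042541)
J + M = -525 - 15/3526 = -1851165/3526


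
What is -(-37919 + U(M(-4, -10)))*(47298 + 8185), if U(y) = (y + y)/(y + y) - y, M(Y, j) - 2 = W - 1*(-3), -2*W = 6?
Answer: 2103915360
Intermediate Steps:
W = -3 (W = -1/2*6 = -3)
M(Y, j) = 2 (M(Y, j) = 2 + (-3 - 1*(-3)) = 2 + (-3 + 3) = 2 + 0 = 2)
U(y) = 1 - y (U(y) = (2*y)/((2*y)) - y = (2*y)*(1/(2*y)) - y = 1 - y)
-(-37919 + U(M(-4, -10)))*(47298 + 8185) = -(-37919 + (1 - 1*2))*(47298 + 8185) = -(-37919 + (1 - 2))*55483 = -(-37919 - 1)*55483 = -(-37920)*55483 = -1*(-2103915360) = 2103915360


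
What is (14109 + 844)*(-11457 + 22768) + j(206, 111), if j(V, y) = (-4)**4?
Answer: 169133639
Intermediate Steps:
j(V, y) = 256
(14109 + 844)*(-11457 + 22768) + j(206, 111) = (14109 + 844)*(-11457 + 22768) + 256 = 14953*11311 + 256 = 169133383 + 256 = 169133639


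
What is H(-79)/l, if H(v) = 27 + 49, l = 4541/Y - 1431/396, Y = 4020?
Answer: -840180/27461 ≈ -30.595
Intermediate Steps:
l = -27461/11055 (l = 4541/4020 - 1431/396 = 4541*(1/4020) - 1431*1/396 = 4541/4020 - 159/44 = -27461/11055 ≈ -2.4840)
H(v) = 76
H(-79)/l = 76/(-27461/11055) = 76*(-11055/27461) = -840180/27461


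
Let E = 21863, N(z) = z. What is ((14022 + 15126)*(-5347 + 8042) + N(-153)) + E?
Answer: 78575570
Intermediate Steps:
((14022 + 15126)*(-5347 + 8042) + N(-153)) + E = ((14022 + 15126)*(-5347 + 8042) - 153) + 21863 = (29148*2695 - 153) + 21863 = (78553860 - 153) + 21863 = 78553707 + 21863 = 78575570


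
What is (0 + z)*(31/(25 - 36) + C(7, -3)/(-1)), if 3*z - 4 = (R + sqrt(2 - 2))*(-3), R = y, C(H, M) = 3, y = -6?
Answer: -128/3 ≈ -42.667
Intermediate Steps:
R = -6
z = 22/3 (z = 4/3 + ((-6 + sqrt(2 - 2))*(-3))/3 = 4/3 + ((-6 + sqrt(0))*(-3))/3 = 4/3 + ((-6 + 0)*(-3))/3 = 4/3 + (-6*(-3))/3 = 4/3 + (1/3)*18 = 4/3 + 6 = 22/3 ≈ 7.3333)
(0 + z)*(31/(25 - 36) + C(7, -3)/(-1)) = (0 + 22/3)*(31/(25 - 36) + 3/(-1)) = 22*(31/(-11) + 3*(-1))/3 = 22*(31*(-1/11) - 3)/3 = 22*(-31/11 - 3)/3 = (22/3)*(-64/11) = -128/3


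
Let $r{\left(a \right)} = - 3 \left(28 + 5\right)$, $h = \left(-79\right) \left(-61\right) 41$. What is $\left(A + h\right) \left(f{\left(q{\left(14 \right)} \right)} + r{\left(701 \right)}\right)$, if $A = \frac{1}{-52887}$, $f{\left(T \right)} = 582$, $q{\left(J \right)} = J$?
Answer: $\frac{1682347052092}{17629} \approx 9.5431 \cdot 10^{7}$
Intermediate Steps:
$h = 197579$ ($h = 4819 \cdot 41 = 197579$)
$r{\left(a \right)} = -99$ ($r{\left(a \right)} = \left(-3\right) 33 = -99$)
$A = - \frac{1}{52887} \approx -1.8908 \cdot 10^{-5}$
$\left(A + h\right) \left(f{\left(q{\left(14 \right)} \right)} + r{\left(701 \right)}\right) = \left(- \frac{1}{52887} + 197579\right) \left(582 - 99\right) = \frac{10449360572}{52887} \cdot 483 = \frac{1682347052092}{17629}$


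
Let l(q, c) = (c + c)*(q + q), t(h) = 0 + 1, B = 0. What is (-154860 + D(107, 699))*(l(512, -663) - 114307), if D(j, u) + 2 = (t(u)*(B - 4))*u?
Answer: 232093229198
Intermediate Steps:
t(h) = 1
l(q, c) = 4*c*q (l(q, c) = (2*c)*(2*q) = 4*c*q)
D(j, u) = -2 - 4*u (D(j, u) = -2 + (1*(0 - 4))*u = -2 + (1*(-4))*u = -2 - 4*u)
(-154860 + D(107, 699))*(l(512, -663) - 114307) = (-154860 + (-2 - 4*699))*(4*(-663)*512 - 114307) = (-154860 + (-2 - 2796))*(-1357824 - 114307) = (-154860 - 2798)*(-1472131) = -157658*(-1472131) = 232093229198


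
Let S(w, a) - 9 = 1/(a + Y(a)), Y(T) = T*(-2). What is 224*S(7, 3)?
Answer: 5824/3 ≈ 1941.3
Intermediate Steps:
Y(T) = -2*T
S(w, a) = 9 - 1/a (S(w, a) = 9 + 1/(a - 2*a) = 9 + 1/(-a) = 9 - 1/a)
224*S(7, 3) = 224*(9 - 1/3) = 224*(26/3) = 5824/3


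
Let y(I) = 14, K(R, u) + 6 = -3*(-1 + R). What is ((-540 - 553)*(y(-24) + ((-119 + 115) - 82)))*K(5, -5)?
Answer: -1416528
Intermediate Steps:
K(R, u) = -3 - 3*R (K(R, u) = -6 - 3*(-1 + R) = -6 + (3 - 3*R) = -3 - 3*R)
((-540 - 553)*(y(-24) + ((-119 + 115) - 82)))*K(5, -5) = ((-540 - 553)*(14 + ((-119 + 115) - 82)))*(-3 - 3*5) = (-1093*(14 + (-4 - 82)))*(-3 - 15) = -1093*(14 - 86)*(-18) = -1093*(-72)*(-18) = 78696*(-18) = -1416528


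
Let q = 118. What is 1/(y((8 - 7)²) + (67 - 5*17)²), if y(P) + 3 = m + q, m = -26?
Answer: 1/413 ≈ 0.0024213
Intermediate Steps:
y(P) = 89 (y(P) = -3 + (-26 + 118) = -3 + 92 = 89)
1/(y((8 - 7)²) + (67 - 5*17)²) = 1/(89 + (67 - 5*17)²) = 1/(89 + (67 - 85)²) = 1/(89 + (-18)²) = 1/(89 + 324) = 1/413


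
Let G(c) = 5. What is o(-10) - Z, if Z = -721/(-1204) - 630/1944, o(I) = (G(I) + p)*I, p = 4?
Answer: -104809/1161 ≈ -90.275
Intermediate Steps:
o(I) = 9*I (o(I) = (5 + 4)*I = 9*I)
Z = 319/1161 (Z = -721*(-1/1204) - 630*1/1944 = 103/172 - 35/108 = 319/1161 ≈ 0.27476)
o(-10) - Z = 9*(-10) - 1*319/1161 = -90 - 319/1161 = -104809/1161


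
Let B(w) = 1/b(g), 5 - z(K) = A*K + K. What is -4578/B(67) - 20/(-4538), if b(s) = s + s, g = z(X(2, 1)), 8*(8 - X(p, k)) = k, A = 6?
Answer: 2082690161/4538 ≈ 4.5894e+5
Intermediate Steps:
X(p, k) = 8 - k/8
z(K) = 5 - 7*K (z(K) = 5 - (6*K + K) = 5 - 7*K)
g = -401/8 (g = 5 - 7*(8 - 1/8*1) = 5 - 7*(8 - 1/8) = 5 - 7*63/8 = 5 - 441/8 = -401/8 ≈ -50.125)
b(s) = 2*s
B(w) = -4/401 (B(w) = 1/(2*(-401/8)) = 1/(-401/4) = -4/401)
-4578/B(67) - 20/(-4538) = -4578/(-4/401) - 20/(-4538) = -4578*(-401/4) - 20*(-1/4538) = 917889/2 + 10/2269 = 2082690161/4538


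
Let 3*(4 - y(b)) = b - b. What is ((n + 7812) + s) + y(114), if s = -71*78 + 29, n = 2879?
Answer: 5186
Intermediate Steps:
y(b) = 4 (y(b) = 4 - (b - b)/3 = 4 - ⅓*0 = 4 + 0 = 4)
s = -5509 (s = -5538 + 29 = -5509)
((n + 7812) + s) + y(114) = ((2879 + 7812) - 5509) + 4 = (10691 - 5509) + 4 = 5182 + 4 = 5186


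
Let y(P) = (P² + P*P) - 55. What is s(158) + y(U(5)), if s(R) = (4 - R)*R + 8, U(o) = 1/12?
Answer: -1755287/72 ≈ -24379.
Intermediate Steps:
U(o) = 1/12
s(R) = 8 + R*(4 - R) (s(R) = R*(4 - R) + 8 = 8 + R*(4 - R))
y(P) = -55 + 2*P² (y(P) = (P² + P²) - 55 = 2*P² - 55 = -55 + 2*P²)
s(158) + y(U(5)) = (8 - 1*158² + 4*158) + (-55 + 2*(1/12)²) = (8 - 1*24964 + 632) + (-55 + 2*(1/144)) = (8 - 24964 + 632) + (-55 + 1/72) = -24324 - 3959/72 = -1755287/72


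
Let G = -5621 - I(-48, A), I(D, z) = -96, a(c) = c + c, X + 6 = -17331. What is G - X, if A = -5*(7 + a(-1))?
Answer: 11812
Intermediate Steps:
X = -17337 (X = -6 - 17331 = -17337)
a(c) = 2*c
A = -25 (A = -5*(7 + 2*(-1)) = -5*(7 - 2) = -5*5 = -25)
G = -5525 (G = -5621 - 1*(-96) = -5621 + 96 = -5525)
G - X = -5525 - 1*(-17337) = -5525 + 17337 = 11812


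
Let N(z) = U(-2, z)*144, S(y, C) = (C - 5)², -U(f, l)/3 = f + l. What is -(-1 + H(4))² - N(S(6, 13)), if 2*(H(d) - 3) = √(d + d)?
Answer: 26778 - 4*√2 ≈ 26772.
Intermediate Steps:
U(f, l) = -3*f - 3*l (U(f, l) = -3*(f + l) = -3*f - 3*l)
H(d) = 3 + √2*√d/2 (H(d) = 3 + √(d + d)/2 = 3 + √(2*d)/2 = 3 + (√2*√d)/2 = 3 + √2*√d/2)
S(y, C) = (-5 + C)²
N(z) = 864 - 432*z (N(z) = (-3*(-2) - 3*z)*144 = (6 - 3*z)*144 = 864 - 432*z)
-(-1 + H(4))² - N(S(6, 13)) = -(-1 + (3 + √2*√4/2))² - (864 - 432*(-5 + 13)²) = -(-1 + (3 + (½)*√2*2))² - (864 - 432*8²) = -(-1 + (3 + √2))² - (864 - 432*64) = -(2 + √2)² - (864 - 27648) = -(2 + √2)² - 1*(-26784) = -(2 + √2)² + 26784 = 26784 - (2 + √2)²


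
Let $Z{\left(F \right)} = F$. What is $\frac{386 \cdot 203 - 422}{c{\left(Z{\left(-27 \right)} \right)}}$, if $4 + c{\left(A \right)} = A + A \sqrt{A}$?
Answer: $- \frac{604004}{5161} + \frac{1578204 i \sqrt{3}}{5161} \approx -117.03 + 529.65 i$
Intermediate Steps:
$c{\left(A \right)} = -4 + A + A^{\frac{3}{2}}$ ($c{\left(A \right)} = -4 + \left(A + A \sqrt{A}\right) = -4 + \left(A + A^{\frac{3}{2}}\right) = -4 + A + A^{\frac{3}{2}}$)
$\frac{386 \cdot 203 - 422}{c{\left(Z{\left(-27 \right)} \right)}} = \frac{386 \cdot 203 - 422}{-4 - 27 + \left(-27\right)^{\frac{3}{2}}} = \frac{78358 - 422}{-4 - 27 - 81 i \sqrt{3}} = \frac{77936}{-31 - 81 i \sqrt{3}}$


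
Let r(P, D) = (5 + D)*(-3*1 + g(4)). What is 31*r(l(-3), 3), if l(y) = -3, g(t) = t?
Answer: 248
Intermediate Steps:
r(P, D) = 5 + D (r(P, D) = (5 + D)*(-3*1 + 4) = (5 + D)*(-3 + 4) = (5 + D)*1 = 5 + D)
31*r(l(-3), 3) = 31*(5 + 3) = 31*8 = 248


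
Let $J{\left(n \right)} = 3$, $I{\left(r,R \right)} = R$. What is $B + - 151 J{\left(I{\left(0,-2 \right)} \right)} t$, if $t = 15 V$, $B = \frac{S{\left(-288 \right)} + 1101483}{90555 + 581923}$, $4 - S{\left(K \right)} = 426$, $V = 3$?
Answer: $- \frac{13707362969}{672478} \approx -20383.0$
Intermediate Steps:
$S{\left(K \right)} = -422$ ($S{\left(K \right)} = 4 - 426 = -422$)
$B = \frac{1101061}{672478}$ ($B = \frac{-422 + 1101483}{90555 + 581923} = \frac{1101061}{672478} \approx 1.6373$)
$t = 45$ ($t = 15 \cdot 3 = 45$)
$B + - 151 J{\left(I{\left(0,-2 \right)} \right)} t = \frac{1101061}{672478} + \left(-151\right) 3 \cdot 45 = \frac{1101061}{672478} - 20385 = - \frac{13707362969}{672478}$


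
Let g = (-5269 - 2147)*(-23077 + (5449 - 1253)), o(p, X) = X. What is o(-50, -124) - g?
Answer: -140021620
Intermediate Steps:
g = 140021496 (g = -7416*(-23077 + 4196) = -7416*(-18881) = 140021496)
o(-50, -124) - g = -124 - 1*140021496 = -124 - 140021496 = -140021620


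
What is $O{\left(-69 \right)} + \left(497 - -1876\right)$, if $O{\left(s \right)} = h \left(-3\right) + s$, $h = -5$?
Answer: $2319$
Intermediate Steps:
$O{\left(s \right)} = 15 + s$ ($O{\left(s \right)} = \left(-5\right) \left(-3\right) + s = 15 + s$)
$O{\left(-69 \right)} + \left(497 - -1876\right) = \left(15 - 69\right) + \left(497 - -1876\right) = -54 + \left(497 + 1876\right) = -54 + 2373 = 2319$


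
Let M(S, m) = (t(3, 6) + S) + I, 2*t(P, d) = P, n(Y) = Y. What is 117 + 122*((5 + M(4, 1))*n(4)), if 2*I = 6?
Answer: 6705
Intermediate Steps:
I = 3 (I = (½)*6 = 3)
t(P, d) = P/2
M(S, m) = 9/2 + S (M(S, m) = ((½)*3 + S) + 3 = (3/2 + S) + 3 = 9/2 + S)
117 + 122*((5 + M(4, 1))*n(4)) = 117 + 122*((5 + (9/2 + 4))*4) = 117 + 122*((5 + 17/2)*4) = 117 + 122*((27/2)*4) = 117 + 122*54 = 117 + 6588 = 6705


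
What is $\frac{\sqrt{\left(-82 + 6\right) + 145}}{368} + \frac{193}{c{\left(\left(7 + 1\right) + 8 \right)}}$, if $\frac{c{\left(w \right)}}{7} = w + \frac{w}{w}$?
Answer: $\frac{193}{119} + \frac{\sqrt{69}}{368} \approx 1.6444$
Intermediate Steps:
$c{\left(w \right)} = 7 + 7 w$ ($c{\left(w \right)} = 7 \left(w + \frac{w}{w}\right) = 7 \left(w + 1\right) = 7 \left(1 + w\right) = 7 + 7 w$)
$\frac{\sqrt{\left(-82 + 6\right) + 145}}{368} + \frac{193}{c{\left(\left(7 + 1\right) + 8 \right)}} = \frac{\sqrt{\left(-82 + 6\right) + 145}}{368} + \frac{193}{7 + 7 \left(\left(7 + 1\right) + 8\right)} = \sqrt{-76 + 145} \cdot \frac{1}{368} + \frac{193}{7 + 7 \left(8 + 8\right)} = \sqrt{69} \cdot \frac{1}{368} + \frac{193}{7 + 7 \cdot 16} = \frac{\sqrt{69}}{368} + \frac{193}{7 + 112} = \frac{\sqrt{69}}{368} + \frac{193}{119} = \frac{193}{119} + \frac{\sqrt{69}}{368}$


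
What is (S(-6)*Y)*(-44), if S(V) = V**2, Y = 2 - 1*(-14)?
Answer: -25344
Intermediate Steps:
Y = 16 (Y = 2 + 14 = 16)
(S(-6)*Y)*(-44) = ((-6)**2*16)*(-44) = (36*16)*(-44) = 576*(-44) = -25344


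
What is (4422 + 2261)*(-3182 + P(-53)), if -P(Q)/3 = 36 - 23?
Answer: -21525943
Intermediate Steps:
P(Q) = -39 (P(Q) = -3*(36 - 23) = -3*13 = -39)
(4422 + 2261)*(-3182 + P(-53)) = (4422 + 2261)*(-3182 - 39) = 6683*(-3221) = -21525943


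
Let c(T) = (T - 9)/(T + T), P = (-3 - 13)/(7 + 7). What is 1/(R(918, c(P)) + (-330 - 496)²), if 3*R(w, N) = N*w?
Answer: 8/5469071 ≈ 1.4628e-6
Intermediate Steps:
P = -8/7 (P = -16/14 = -16*1/14 = -8/7 ≈ -1.1429)
c(T) = (-9 + T)/(2*T) (c(T) = (-9 + T)/((2*T)) = (-9 + T)*(1/(2*T)) = (-9 + T)/(2*T))
R(w, N) = N*w/3 (R(w, N) = (N*w)/3 = N*w/3)
1/(R(918, c(P)) + (-330 - 496)²) = 1/((⅓)*((-9 - 8/7)/(2*(-8/7)))*918 + (-330 - 496)²) = 1/((⅓)*((½)*(-7/8)*(-71/7))*918 + (-826)²) = 1/((⅓)*(71/16)*918 + 682276) = 1/(10863/8 + 682276) = 1/(5469071/8) = 8/5469071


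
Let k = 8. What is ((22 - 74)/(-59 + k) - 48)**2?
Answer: 5740816/2601 ≈ 2207.2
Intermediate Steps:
((22 - 74)/(-59 + k) - 48)**2 = ((22 - 74)/(-59 + 8) - 48)**2 = (-52/(-51) - 48)**2 = (-52*(-1/51) - 48)**2 = (52/51 - 48)**2 = (-2396/51)**2 = 5740816/2601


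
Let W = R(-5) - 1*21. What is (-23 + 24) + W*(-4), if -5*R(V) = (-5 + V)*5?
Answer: 45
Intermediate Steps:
R(V) = 5 - V (R(V) = -(-5 + V)*5/5 = -(-25 + 5*V)/5 = 5 - V)
W = -11 (W = (5 - 1*(-5)) - 1*21 = (5 + 5) - 21 = 10 - 21 = -11)
(-23 + 24) + W*(-4) = (-23 + 24) - 11*(-4) = 1 + 44 = 45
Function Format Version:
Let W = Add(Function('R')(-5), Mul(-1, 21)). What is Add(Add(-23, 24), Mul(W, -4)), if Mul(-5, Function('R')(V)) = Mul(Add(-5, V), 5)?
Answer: 45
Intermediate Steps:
Function('R')(V) = Add(5, Mul(-1, V)) (Function('R')(V) = Mul(Rational(-1, 5), Mul(Add(-5, V), 5)) = Mul(Rational(-1, 5), Add(-25, Mul(5, V))) = Add(5, Mul(-1, V)))
W = -11 (W = Add(Add(5, Mul(-1, -5)), Mul(-1, 21)) = Add(Add(5, 5), -21) = Add(10, -21) = -11)
Add(Add(-23, 24), Mul(W, -4)) = Add(Add(-23, 24), Mul(-11, -4)) = Add(1, 44) = 45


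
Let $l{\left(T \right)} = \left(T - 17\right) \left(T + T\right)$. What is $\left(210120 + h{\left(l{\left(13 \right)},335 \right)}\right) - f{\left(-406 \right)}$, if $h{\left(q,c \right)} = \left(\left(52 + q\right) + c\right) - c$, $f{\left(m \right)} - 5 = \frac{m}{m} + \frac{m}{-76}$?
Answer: $\frac{7982153}{38} \approx 2.1006 \cdot 10^{5}$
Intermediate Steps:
$l{\left(T \right)} = 2 T \left(-17 + T\right)$ ($l{\left(T \right)} = \left(-17 + T\right) 2 T = 2 T \left(-17 + T\right)$)
$f{\left(m \right)} = 6 - \frac{m}{76}$ ($f{\left(m \right)} = 5 + \left(\frac{m}{m} + \frac{m}{-76}\right) = 5 + \left(1 + m \left(- \frac{1}{76}\right)\right) = 5 - \left(-1 + \frac{m}{76}\right) = 6 - \frac{m}{76}$)
$h{\left(q,c \right)} = 52 + q$ ($h{\left(q,c \right)} = \left(52 + c + q\right) - c = 52 + q$)
$\left(210120 + h{\left(l{\left(13 \right)},335 \right)}\right) - f{\left(-406 \right)} = \left(210120 + \left(52 + 2 \cdot 13 \left(-17 + 13\right)\right)\right) - \left(6 - - \frac{203}{38}\right) = \left(210120 + \left(52 + 2 \cdot 13 \left(-4\right)\right)\right) - \left(6 + \frac{203}{38}\right) = \left(210120 + \left(52 - 104\right)\right) - \frac{431}{38} = \left(210120 - 52\right) - \frac{431}{38} = 210068 - \frac{431}{38} = \frac{7982153}{38}$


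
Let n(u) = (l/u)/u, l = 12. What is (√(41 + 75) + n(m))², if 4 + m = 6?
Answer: 125 + 12*√29 ≈ 189.62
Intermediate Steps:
m = 2 (m = -4 + 6 = 2)
n(u) = 12/u² (n(u) = (12/u)/u = 12/u²)
(√(41 + 75) + n(m))² = (√(41 + 75) + 12/2²)² = (√116 + 12*(¼))² = (2*√29 + 3)² = (3 + 2*√29)²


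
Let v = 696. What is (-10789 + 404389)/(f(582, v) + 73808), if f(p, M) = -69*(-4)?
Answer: 98400/18521 ≈ 5.3129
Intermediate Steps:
f(p, M) = 276
(-10789 + 404389)/(f(582, v) + 73808) = (-10789 + 404389)/(276 + 73808) = 393600/74084 = 393600*(1/74084) = 98400/18521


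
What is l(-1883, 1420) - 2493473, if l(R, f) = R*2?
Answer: -2497239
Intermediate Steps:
l(R, f) = 2*R
l(-1883, 1420) - 2493473 = 2*(-1883) - 2493473 = -3766 - 2493473 = -2497239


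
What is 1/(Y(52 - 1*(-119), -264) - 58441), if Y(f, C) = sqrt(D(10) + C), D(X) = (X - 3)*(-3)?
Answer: -58441/3415350766 - I*sqrt(285)/3415350766 ≈ -1.7111e-5 - 4.943e-9*I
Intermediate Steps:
D(X) = 9 - 3*X (D(X) = (-3 + X)*(-3) = 9 - 3*X)
Y(f, C) = sqrt(-21 + C) (Y(f, C) = sqrt((9 - 3*10) + C) = sqrt((9 - 30) + C) = sqrt(-21 + C))
1/(Y(52 - 1*(-119), -264) - 58441) = 1/(sqrt(-21 - 264) - 58441) = 1/(sqrt(-285) - 58441) = 1/(I*sqrt(285) - 58441) = 1/(-58441 + I*sqrt(285))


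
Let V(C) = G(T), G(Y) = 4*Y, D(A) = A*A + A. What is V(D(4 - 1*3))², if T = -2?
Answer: 64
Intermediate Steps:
D(A) = A + A² (D(A) = A² + A = A + A²)
V(C) = -8 (V(C) = 4*(-2) = -8)
V(D(4 - 1*3))² = (-8)² = 64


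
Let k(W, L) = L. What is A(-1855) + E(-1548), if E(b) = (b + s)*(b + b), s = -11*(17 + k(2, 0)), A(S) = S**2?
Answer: 8812585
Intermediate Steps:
s = -187 (s = -11*(17 + 0) = -11*17 = -187)
E(b) = 2*b*(-187 + b) (E(b) = (b - 187)*(b + b) = (-187 + b)*(2*b) = 2*b*(-187 + b))
A(-1855) + E(-1548) = (-1855)**2 + 2*(-1548)*(-187 - 1548) = 3441025 + 2*(-1548)*(-1735) = 3441025 + 5371560 = 8812585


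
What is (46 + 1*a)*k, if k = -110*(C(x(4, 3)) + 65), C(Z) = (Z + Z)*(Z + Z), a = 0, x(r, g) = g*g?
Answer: -1968340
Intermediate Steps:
x(r, g) = g²
C(Z) = 4*Z² (C(Z) = (2*Z)*(2*Z) = 4*Z²)
k = -42790 (k = -110*(4*(3²)² + 65) = -110*(4*9² + 65) = -110*(4*81 + 65) = -110*(324 + 65) = -110*389 = -42790)
(46 + 1*a)*k = (46 + 1*0)*(-42790) = (46 + 0)*(-42790) = 46*(-42790) = -1968340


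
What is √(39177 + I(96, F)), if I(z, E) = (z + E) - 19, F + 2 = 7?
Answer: √39259 ≈ 198.14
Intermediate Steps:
F = 5 (F = -2 + 7 = 5)
I(z, E) = -19 + E + z (I(z, E) = (E + z) - 19 = -19 + E + z)
√(39177 + I(96, F)) = √(39177 + (-19 + 5 + 96)) = √(39177 + 82) = √39259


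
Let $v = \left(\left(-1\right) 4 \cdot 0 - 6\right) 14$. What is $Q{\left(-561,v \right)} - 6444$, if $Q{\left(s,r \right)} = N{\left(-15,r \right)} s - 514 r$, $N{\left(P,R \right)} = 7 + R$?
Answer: $79929$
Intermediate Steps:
$v = -84$ ($v = \left(\left(-4\right) 0 - 6\right) 14 = \left(0 - 6\right) 14 = \left(-6\right) 14 = -84$)
$Q{\left(s,r \right)} = - 514 r + s \left(7 + r\right)$ ($Q{\left(s,r \right)} = \left(7 + r\right) s - 514 r = s \left(7 + r\right) - 514 r = - 514 r + s \left(7 + r\right)$)
$Q{\left(-561,v \right)} - 6444 = \left(\left(-514\right) \left(-84\right) - 561 \left(7 - 84\right)\right) - 6444 = \left(43176 - -43197\right) - 6444 = \left(43176 + 43197\right) - 6444 = 86373 - 6444 = 79929$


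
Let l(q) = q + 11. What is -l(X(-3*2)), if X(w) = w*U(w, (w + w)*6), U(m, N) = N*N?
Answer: 31093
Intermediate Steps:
U(m, N) = N²
X(w) = 144*w³ (X(w) = w*((w + w)*6)² = w*((2*w)*6)² = w*(12*w)² = w*(144*w²) = 144*w³)
l(q) = 11 + q
-l(X(-3*2)) = -(11 + 144*(-3*2)³) = -(11 + 144*(-6)³) = -(11 + 144*(-216)) = -(11 - 31104) = -1*(-31093) = 31093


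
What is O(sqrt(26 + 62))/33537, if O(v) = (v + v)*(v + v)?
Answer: 352/33537 ≈ 0.010496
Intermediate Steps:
O(v) = 4*v**2 (O(v) = (2*v)*(2*v) = 4*v**2)
O(sqrt(26 + 62))/33537 = (4*(sqrt(26 + 62))**2)/33537 = (4*(sqrt(88))**2)*(1/33537) = (4*(2*sqrt(22))**2)*(1/33537) = (4*88)*(1/33537) = 352*(1/33537) = 352/33537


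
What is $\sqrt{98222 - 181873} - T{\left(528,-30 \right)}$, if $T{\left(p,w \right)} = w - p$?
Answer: $558 + i \sqrt{83651} \approx 558.0 + 289.22 i$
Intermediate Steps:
$\sqrt{98222 - 181873} - T{\left(528,-30 \right)} = \sqrt{98222 - 181873} - \left(-30 - 528\right) = \sqrt{-83651} - \left(-30 - 528\right) = i \sqrt{83651} - -558 = i \sqrt{83651} + 558 = 558 + i \sqrt{83651}$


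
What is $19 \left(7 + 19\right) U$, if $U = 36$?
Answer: $17784$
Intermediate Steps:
$19 \left(7 + 19\right) U = 19 \left(7 + 19\right) 36 = 19 \cdot 26 \cdot 36 = 494 \cdot 36 = 17784$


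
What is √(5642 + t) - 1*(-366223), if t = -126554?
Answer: 366223 + 4*I*√7557 ≈ 3.6622e+5 + 347.72*I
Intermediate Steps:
√(5642 + t) - 1*(-366223) = √(5642 - 126554) - 1*(-366223) = √(-120912) + 366223 = 4*I*√7557 + 366223 = 366223 + 4*I*√7557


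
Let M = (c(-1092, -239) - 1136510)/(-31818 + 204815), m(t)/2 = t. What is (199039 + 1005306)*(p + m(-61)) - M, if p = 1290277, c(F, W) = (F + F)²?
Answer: 268801306782371229/172997 ≈ 1.5538e+12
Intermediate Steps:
c(F, W) = 4*F² (c(F, W) = (2*F)² = 4*F²)
m(t) = 2*t
M = 3633346/172997 (M = (4*(-1092)² - 1136510)/(-31818 + 204815) = (4*1192464 - 1136510)/172997 = (4769856 - 1136510)*(1/172997) = 3633346*(1/172997) = 3633346/172997 ≈ 21.002)
(199039 + 1005306)*(p + m(-61)) - M = (199039 + 1005306)*(1290277 + 2*(-61)) - 1*3633346/172997 = 1204345*(1290277 - 122) - 3633346/172997 = 1204345*1290155 - 3633346/172997 = 1553791723475 - 3633346/172997 = 268801306782371229/172997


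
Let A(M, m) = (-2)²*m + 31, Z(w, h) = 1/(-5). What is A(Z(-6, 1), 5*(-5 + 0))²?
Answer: 4761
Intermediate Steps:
Z(w, h) = -⅕
A(M, m) = 31 + 4*m (A(M, m) = 4*m + 31 = 31 + 4*m)
A(Z(-6, 1), 5*(-5 + 0))² = (31 + 4*(5*(-5 + 0)))² = (31 + 4*(5*(-5)))² = (31 + 4*(-25))² = (31 - 100)² = (-69)² = 4761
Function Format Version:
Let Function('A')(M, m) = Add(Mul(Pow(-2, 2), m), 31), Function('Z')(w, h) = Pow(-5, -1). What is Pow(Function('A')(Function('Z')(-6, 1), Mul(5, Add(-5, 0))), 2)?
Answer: 4761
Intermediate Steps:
Function('Z')(w, h) = Rational(-1, 5)
Function('A')(M, m) = Add(31, Mul(4, m)) (Function('A')(M, m) = Add(Mul(4, m), 31) = Add(31, Mul(4, m)))
Pow(Function('A')(Function('Z')(-6, 1), Mul(5, Add(-5, 0))), 2) = Pow(Add(31, Mul(4, Mul(5, Add(-5, 0)))), 2) = Pow(Add(31, Mul(4, Mul(5, -5))), 2) = Pow(Add(31, Mul(4, -25)), 2) = Pow(Add(31, -100), 2) = Pow(-69, 2) = 4761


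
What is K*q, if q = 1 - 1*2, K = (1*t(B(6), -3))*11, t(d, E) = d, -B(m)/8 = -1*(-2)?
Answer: 176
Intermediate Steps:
B(m) = -16 (B(m) = -(-8)*(-2) = -8*2 = -16)
K = -176 (K = (1*(-16))*11 = -16*11 = -176)
q = -1 (q = 1 - 2 = -1)
K*q = -176*(-1) = 176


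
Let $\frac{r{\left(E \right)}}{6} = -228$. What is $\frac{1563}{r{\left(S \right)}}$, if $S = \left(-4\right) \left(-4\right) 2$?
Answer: $- \frac{521}{456} \approx -1.1425$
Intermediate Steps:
$S = 32$ ($S = 16 \cdot 2 = 32$)
$r{\left(E \right)} = -1368$ ($r{\left(E \right)} = 6 \left(-228\right) = -1368$)
$\frac{1563}{r{\left(S \right)}} = \frac{1563}{-1368} = 1563 \left(- \frac{1}{1368}\right) = - \frac{521}{456}$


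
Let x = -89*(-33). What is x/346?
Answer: 2937/346 ≈ 8.4884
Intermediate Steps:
x = 2937
x/346 = 2937/346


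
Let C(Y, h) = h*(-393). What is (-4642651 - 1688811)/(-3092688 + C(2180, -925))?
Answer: 6331462/2729163 ≈ 2.3199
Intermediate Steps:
C(Y, h) = -393*h
(-4642651 - 1688811)/(-3092688 + C(2180, -925)) = (-4642651 - 1688811)/(-3092688 - 393*(-925)) = -6331462/(-3092688 + 363525) = -6331462/(-2729163) = -6331462*(-1/2729163) = 6331462/2729163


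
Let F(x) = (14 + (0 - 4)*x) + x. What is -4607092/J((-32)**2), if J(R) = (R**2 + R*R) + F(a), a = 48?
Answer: -2303546/1048511 ≈ -2.1970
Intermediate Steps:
F(x) = 14 - 3*x (F(x) = (14 - 4*x) + x = 14 - 3*x)
J(R) = -130 + 2*R**2 (J(R) = (R**2 + R*R) + (14 - 3*48) = (R**2 + R**2) + (14 - 144) = 2*R**2 - 130 = -130 + 2*R**2)
-4607092/J((-32)**2) = -4607092/(-130 + 2*((-32)**2)**2) = -4607092/(-130 + 2*1024**2) = -4607092/(-130 + 2*1048576) = -4607092/(-130 + 2097152) = -4607092/2097022 = -4607092*1/2097022 = -2303546/1048511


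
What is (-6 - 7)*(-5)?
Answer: 65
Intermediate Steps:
(-6 - 7)*(-5) = -13*(-5) = 65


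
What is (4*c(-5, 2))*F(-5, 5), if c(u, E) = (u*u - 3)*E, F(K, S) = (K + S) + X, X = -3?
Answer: -528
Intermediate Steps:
F(K, S) = -3 + K + S (F(K, S) = (K + S) - 3 = -3 + K + S)
c(u, E) = E*(-3 + u²) (c(u, E) = (u² - 3)*E = (-3 + u²)*E = E*(-3 + u²))
(4*c(-5, 2))*F(-5, 5) = (4*(2*(-3 + (-5)²)))*(-3 - 5 + 5) = (4*(2*(-3 + 25)))*(-3) = (4*(2*22))*(-3) = (4*44)*(-3) = 176*(-3) = -528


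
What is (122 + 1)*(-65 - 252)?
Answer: -38991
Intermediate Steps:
(122 + 1)*(-65 - 252) = 123*(-317) = -38991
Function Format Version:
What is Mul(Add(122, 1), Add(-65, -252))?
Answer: -38991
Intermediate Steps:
Mul(Add(122, 1), Add(-65, -252)) = Mul(123, -317) = -38991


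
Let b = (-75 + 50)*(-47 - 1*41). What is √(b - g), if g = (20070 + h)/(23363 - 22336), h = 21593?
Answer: √2277615899/1027 ≈ 46.470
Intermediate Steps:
b = 2200 (b = -25*(-47 - 41) = -25*(-88) = 2200)
g = 41663/1027 (g = (20070 + 21593)/(23363 - 22336) = 41663/1027 ≈ 40.568)
√(b - g) = √(2200 - 1*41663/1027) = √(2200 - 41663/1027) = √(2217737/1027) = √2277615899/1027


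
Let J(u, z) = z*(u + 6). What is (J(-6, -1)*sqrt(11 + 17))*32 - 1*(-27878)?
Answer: 27878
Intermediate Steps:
J(u, z) = z*(6 + u)
(J(-6, -1)*sqrt(11 + 17))*32 - 1*(-27878) = ((-(6 - 6))*sqrt(11 + 17))*32 - 1*(-27878) = ((-1*0)*sqrt(28))*32 + 27878 = (0*(2*sqrt(7)))*32 + 27878 = 0*32 + 27878 = 0 + 27878 = 27878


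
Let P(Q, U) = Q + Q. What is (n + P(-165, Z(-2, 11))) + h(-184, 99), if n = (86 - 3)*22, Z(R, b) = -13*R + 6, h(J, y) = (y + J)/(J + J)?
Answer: 550613/368 ≈ 1496.2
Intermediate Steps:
h(J, y) = (J + y)/(2*J) (h(J, y) = (J + y)/((2*J)) = (J + y)*(1/(2*J)) = (J + y)/(2*J))
Z(R, b) = 6 - 13*R
P(Q, U) = 2*Q
n = 1826 (n = 83*22 = 1826)
(n + P(-165, Z(-2, 11))) + h(-184, 99) = (1826 + 2*(-165)) + (½)*(-184 + 99)/(-184) = (1826 - 330) + (½)*(-1/184)*(-85) = 1496 + 85/368 = 550613/368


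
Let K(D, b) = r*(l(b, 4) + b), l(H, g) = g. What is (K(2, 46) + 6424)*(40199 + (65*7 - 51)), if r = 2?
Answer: 264893972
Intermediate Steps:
K(D, b) = 8 + 2*b (K(D, b) = 2*(4 + b) = 8 + 2*b)
(K(2, 46) + 6424)*(40199 + (65*7 - 51)) = ((8 + 2*46) + 6424)*(40199 + (65*7 - 51)) = ((8 + 92) + 6424)*(40199 + (455 - 51)) = (100 + 6424)*(40199 + 404) = 6524*40603 = 264893972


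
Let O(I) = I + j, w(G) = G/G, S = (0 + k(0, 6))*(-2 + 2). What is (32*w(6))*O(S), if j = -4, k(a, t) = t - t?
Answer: -128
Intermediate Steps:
k(a, t) = 0
S = 0 (S = (0 + 0)*(-2 + 2) = 0*0 = 0)
w(G) = 1
O(I) = -4 + I (O(I) = I - 4 = -4 + I)
(32*w(6))*O(S) = (32*1)*(-4 + 0) = 32*(-4) = -128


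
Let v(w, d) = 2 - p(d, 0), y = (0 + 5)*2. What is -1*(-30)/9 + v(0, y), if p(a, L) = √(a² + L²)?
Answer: -14/3 ≈ -4.6667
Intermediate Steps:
p(a, L) = √(L² + a²)
y = 10 (y = 5*2 = 10)
v(w, d) = 2 - √(d²) (v(w, d) = 2 - √(0² + d²) = 2 - √(0 + d²) = 2 - √(d²))
-1*(-30)/9 + v(0, y) = -1*(-30)/9 + (2 - √(10²)) = 30*(⅑) + (2 - √100) = 10/3 + (2 - 1*10) = 10/3 + (2 - 10) = 10/3 - 8 = -14/3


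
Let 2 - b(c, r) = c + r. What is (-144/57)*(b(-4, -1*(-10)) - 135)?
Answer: 6672/19 ≈ 351.16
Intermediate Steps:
b(c, r) = 2 - c - r (b(c, r) = 2 - (c + r) = 2 + (-c - r) = 2 - c - r)
(-144/57)*(b(-4, -1*(-10)) - 135) = (-144/57)*((2 - 1*(-4) - (-1)*(-10)) - 135) = (-144*1/57)*((2 + 4 - 1*10) - 135) = -48*((2 + 4 - 10) - 135)/19 = -48*(-4 - 135)/19 = -48/19*(-139) = 6672/19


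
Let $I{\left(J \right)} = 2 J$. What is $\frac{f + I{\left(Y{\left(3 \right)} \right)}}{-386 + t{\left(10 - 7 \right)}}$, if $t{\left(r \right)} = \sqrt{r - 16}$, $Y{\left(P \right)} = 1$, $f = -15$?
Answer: $\frac{5018}{149009} + \frac{13 i \sqrt{13}}{149009} \approx 0.033676 + 0.00031456 i$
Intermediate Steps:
$t{\left(r \right)} = \sqrt{-16 + r}$
$\frac{f + I{\left(Y{\left(3 \right)} \right)}}{-386 + t{\left(10 - 7 \right)}} = \frac{-15 + 2 \cdot 1}{-386 + \sqrt{-16 + \left(10 - 7\right)}} = \frac{-15 + 2}{-386 + \sqrt{-16 + 3}} = - \frac{13}{-386 + \sqrt{-13}} = - \frac{13}{-386 + i \sqrt{13}}$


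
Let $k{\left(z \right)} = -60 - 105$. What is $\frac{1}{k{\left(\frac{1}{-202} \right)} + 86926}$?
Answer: $\frac{1}{86761} \approx 1.1526 \cdot 10^{-5}$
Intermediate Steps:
$k{\left(z \right)} = -165$
$\frac{1}{k{\left(\frac{1}{-202} \right)} + 86926} = \frac{1}{-165 + 86926} = \frac{1}{86761}$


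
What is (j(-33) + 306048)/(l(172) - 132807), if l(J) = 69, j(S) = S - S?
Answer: -51008/22123 ≈ -2.3057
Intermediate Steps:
j(S) = 0
(j(-33) + 306048)/(l(172) - 132807) = (0 + 306048)/(69 - 132807) = 306048/(-132738) = 306048*(-1/132738) = -51008/22123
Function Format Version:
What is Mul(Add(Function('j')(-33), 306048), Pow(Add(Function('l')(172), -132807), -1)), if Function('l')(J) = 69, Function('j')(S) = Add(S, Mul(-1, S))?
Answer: Rational(-51008, 22123) ≈ -2.3057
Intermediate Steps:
Function('j')(S) = 0
Mul(Add(Function('j')(-33), 306048), Pow(Add(Function('l')(172), -132807), -1)) = Mul(Add(0, 306048), Pow(Add(69, -132807), -1)) = Mul(306048, Pow(-132738, -1)) = Mul(306048, Rational(-1, 132738)) = Rational(-51008, 22123)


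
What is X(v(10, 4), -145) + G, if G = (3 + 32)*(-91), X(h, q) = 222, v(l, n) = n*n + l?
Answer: -2963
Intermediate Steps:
v(l, n) = l + n**2 (v(l, n) = n**2 + l = l + n**2)
G = -3185 (G = 35*(-91) = -3185)
X(v(10, 4), -145) + G = 222 - 3185 = -2963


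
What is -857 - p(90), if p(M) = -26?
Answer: -831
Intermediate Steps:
-857 - p(90) = -857 - 1*(-26) = -857 + 26 = -831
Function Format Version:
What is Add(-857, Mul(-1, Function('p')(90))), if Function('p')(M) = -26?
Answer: -831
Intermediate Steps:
Add(-857, Mul(-1, Function('p')(90))) = Add(-857, Mul(-1, -26)) = Add(-857, 26) = -831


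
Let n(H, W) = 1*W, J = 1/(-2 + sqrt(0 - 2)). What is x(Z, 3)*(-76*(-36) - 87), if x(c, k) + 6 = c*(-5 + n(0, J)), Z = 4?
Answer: -72406 - 1766*I*sqrt(2) ≈ -72406.0 - 2497.5*I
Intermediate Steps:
J = 1/(-2 + I*sqrt(2)) (J = 1/(-2 + sqrt(-2)) = 1/(-2 + I*sqrt(2)) ≈ -0.33333 - 0.2357*I)
n(H, W) = W
x(c, k) = -6 + c*(-16/3 - I*sqrt(2)/6) (x(c, k) = -6 + c*(-5 + (-1/3 - I*sqrt(2)/6)) = -6 + c*(-16/3 - I*sqrt(2)/6))
x(Z, 3)*(-76*(-36) - 87) = (-6 - 16/3*4 - 1/6*I*4*sqrt(2))*(-76*(-36) - 87) = (-6 - 64/3 - 2*I*sqrt(2)/3)*(2736 - 87) = (-82/3 - 2*I*sqrt(2)/3)*2649 = -72406 - 1766*I*sqrt(2)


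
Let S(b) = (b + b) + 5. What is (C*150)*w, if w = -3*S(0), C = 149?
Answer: -335250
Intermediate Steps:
S(b) = 5 + 2*b (S(b) = 2*b + 5 = 5 + 2*b)
w = -15 (w = -3*(5 + 2*0) = -3*(5 + 0) = -3*5 = -15)
(C*150)*w = (149*150)*(-15) = 22350*(-15) = -335250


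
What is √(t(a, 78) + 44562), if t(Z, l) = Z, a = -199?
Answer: √44363 ≈ 210.63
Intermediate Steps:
√(t(a, 78) + 44562) = √(-199 + 44562) = √44363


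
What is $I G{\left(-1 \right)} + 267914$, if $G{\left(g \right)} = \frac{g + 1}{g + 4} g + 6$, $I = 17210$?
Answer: $371174$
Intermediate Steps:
$G{\left(g \right)} = 6 + \frac{g \left(1 + g\right)}{4 + g}$ ($G{\left(g \right)} = \frac{1 + g}{4 + g} g + 6 = \frac{g \left(1 + g\right)}{4 + g} + 6 = 6 + \frac{g \left(1 + g\right)}{4 + g}$)
$I G{\left(-1 \right)} + 267914 = 17210 \frac{24 + \left(-1\right)^{2} + 7 \left(-1\right)}{4 - 1} + 267914 = 17210 \frac{24 + 1 - 7}{3} + 267914 = 17210 \cdot \frac{1}{3} \cdot 18 + 267914 = 17210 \cdot 6 + 267914 = 103260 + 267914 = 371174$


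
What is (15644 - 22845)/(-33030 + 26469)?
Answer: 7201/6561 ≈ 1.0975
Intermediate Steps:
(15644 - 22845)/(-33030 + 26469) = -7201/(-6561) = -7201*(-1/6561) = 7201/6561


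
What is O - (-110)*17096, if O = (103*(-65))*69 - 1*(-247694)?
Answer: 1666299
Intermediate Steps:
O = -214261 (O = -6695*69 + 247694 = -461955 + 247694 = -214261)
O - (-110)*17096 = -214261 - (-110)*17096 = -214261 - 1*(-1880560) = -214261 + 1880560 = 1666299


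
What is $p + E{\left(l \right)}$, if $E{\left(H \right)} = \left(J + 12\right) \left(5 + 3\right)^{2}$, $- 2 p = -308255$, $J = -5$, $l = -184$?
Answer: $\frac{309151}{2} \approx 1.5458 \cdot 10^{5}$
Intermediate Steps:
$p = \frac{308255}{2}$ ($p = \left(- \frac{1}{2}\right) \left(-308255\right) = \frac{308255}{2} \approx 1.5413 \cdot 10^{5}$)
$E{\left(H \right)} = 448$ ($E{\left(H \right)} = \left(-5 + 12\right) \left(5 + 3\right)^{2} = 7 \cdot 8^{2} = 7 \cdot 64 = 448$)
$p + E{\left(l \right)} = \frac{308255}{2} + 448 = \frac{309151}{2}$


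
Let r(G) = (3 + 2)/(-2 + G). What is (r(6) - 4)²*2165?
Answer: 261965/16 ≈ 16373.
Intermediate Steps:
r(G) = 5/(-2 + G)
(r(6) - 4)²*2165 = (5/(-2 + 6) - 4)²*2165 = (5/4 - 4)²*2165 = (-11/4)²*2165 = (121/16)*2165 = 261965/16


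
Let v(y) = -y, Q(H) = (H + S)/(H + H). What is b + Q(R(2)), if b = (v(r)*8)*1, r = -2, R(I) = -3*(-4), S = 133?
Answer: 529/24 ≈ 22.042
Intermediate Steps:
R(I) = 12
Q(H) = (133 + H)/(2*H) (Q(H) = (H + 133)/(H + H) = (133 + H)/((2*H)) = (133 + H)*(1/(2*H)) = (133 + H)/(2*H))
b = 16 (b = (-1*(-2)*8)*1 = (2*8)*1 = 16*1 = 16)
b + Q(R(2)) = 16 + (½)*(133 + 12)/12 = 16 + (½)*(1/12)*145 = 16 + 145/24 = 529/24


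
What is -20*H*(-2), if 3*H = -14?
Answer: -560/3 ≈ -186.67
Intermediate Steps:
H = -14/3 (H = (⅓)*(-14) = -14/3 ≈ -4.6667)
-20*H*(-2) = -20*(-14/3)*(-2) = (280/3)*(-2) = -560/3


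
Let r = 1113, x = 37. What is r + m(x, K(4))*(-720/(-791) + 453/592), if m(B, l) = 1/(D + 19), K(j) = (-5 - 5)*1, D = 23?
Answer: 7296875825/6555808 ≈ 1113.0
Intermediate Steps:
K(j) = -10 (K(j) = -10*1 = -10)
m(B, l) = 1/42 (m(B, l) = 1/(23 + 19) = 1/42)
r + m(x, K(4))*(-720/(-791) + 453/592) = 1113 + (-720/(-791) + 453/592)/42 = 1113 + (-720*(-1/791) + 453*(1/592))/42 = 1113 + (720/791 + 453/592)/42 = 1113 + (1/42)*(784563/468272) = 1113 + 261521/6555808 = 7296875825/6555808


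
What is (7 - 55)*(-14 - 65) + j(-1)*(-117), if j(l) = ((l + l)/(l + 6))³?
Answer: 474936/125 ≈ 3799.5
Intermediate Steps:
j(l) = 8*l³/(6 + l)³ (j(l) = ((2*l)/(6 + l))³ = (2*l/(6 + l))³ = 8*l³/(6 + l)³)
(7 - 55)*(-14 - 65) + j(-1)*(-117) = (7 - 55)*(-14 - 65) + (8*(-1)³/(6 - 1)³)*(-117) = -48*(-79) + (8*(-1)/5³)*(-117) = 3792 + (8*(-1)*(1/125))*(-117) = 3792 - 8/125*(-117) = 3792 + 936/125 = 474936/125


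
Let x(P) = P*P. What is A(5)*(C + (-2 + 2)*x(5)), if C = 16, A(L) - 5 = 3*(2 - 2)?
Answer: 80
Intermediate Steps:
x(P) = P²
A(L) = 5 (A(L) = 5 + 3*(2 - 2) = 5 + 3*0 = 5 + 0 = 5)
A(5)*(C + (-2 + 2)*x(5)) = 5*(16 + (-2 + 2)*5²) = 5*(16 + 0*25) = 5*(16 + 0) = 5*16 = 80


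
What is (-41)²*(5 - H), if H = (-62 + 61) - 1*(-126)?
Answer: -201720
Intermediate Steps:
H = 125 (H = -1 + 126 = 125)
(-41)²*(5 - H) = (-41)²*(5 - 1*125) = 1681*(5 - 125) = 1681*(-120) = -201720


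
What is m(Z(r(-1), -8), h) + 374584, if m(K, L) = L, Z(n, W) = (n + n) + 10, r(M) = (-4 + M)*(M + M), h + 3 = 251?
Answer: 374832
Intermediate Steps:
h = 248 (h = -3 + 251 = 248)
r(M) = 2*M*(-4 + M) (r(M) = (-4 + M)*(2*M) = 2*M*(-4 + M))
Z(n, W) = 10 + 2*n (Z(n, W) = 2*n + 10 = 10 + 2*n)
m(Z(r(-1), -8), h) + 374584 = 248 + 374584 = 374832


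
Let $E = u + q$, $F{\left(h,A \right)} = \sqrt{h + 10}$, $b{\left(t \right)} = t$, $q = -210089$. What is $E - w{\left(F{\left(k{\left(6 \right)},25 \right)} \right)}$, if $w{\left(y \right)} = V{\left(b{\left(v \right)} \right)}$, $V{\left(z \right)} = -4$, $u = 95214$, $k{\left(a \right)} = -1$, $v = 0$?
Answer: $-114871$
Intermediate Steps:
$F{\left(h,A \right)} = \sqrt{10 + h}$
$w{\left(y \right)} = -4$
$E = -114875$ ($E = 95214 - 210089 = -114875$)
$E - w{\left(F{\left(k{\left(6 \right)},25 \right)} \right)} = -114875 - -4 = -114875 + 4 = -114871$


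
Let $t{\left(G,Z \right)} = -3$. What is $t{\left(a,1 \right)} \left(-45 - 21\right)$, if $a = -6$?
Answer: $198$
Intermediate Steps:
$t{\left(a,1 \right)} \left(-45 - 21\right) = - 3 \left(-45 - 21\right) = \left(-3\right) \left(-66\right) = 198$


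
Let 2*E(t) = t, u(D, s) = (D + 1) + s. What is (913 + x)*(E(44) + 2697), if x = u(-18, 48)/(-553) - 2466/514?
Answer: 350932240383/142121 ≈ 2.4692e+6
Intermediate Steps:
u(D, s) = 1 + D + s (u(D, s) = (1 + D) + s = 1 + D + s)
E(t) = t/2
x = -689816/142121 (x = (1 - 18 + 48)/(-553) - 2466/514 = 31*(-1/553) - 2466*1/514 = -31/553 - 1233/257 = -689816/142121 ≈ -4.8537)
(913 + x)*(E(44) + 2697) = (913 - 689816/142121)*((½)*44 + 2697) = 129066657*(22 + 2697)/142121 = (129066657/142121)*2719 = 350932240383/142121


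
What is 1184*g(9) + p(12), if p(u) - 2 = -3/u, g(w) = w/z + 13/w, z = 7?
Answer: 815033/252 ≈ 3234.3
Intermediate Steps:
g(w) = 13/w + w/7 (g(w) = w/7 + 13/w = 13/w + w/7)
p(u) = 2 - 3/u
1184*g(9) + p(12) = 1184*(13/9 + (⅐)*9) + (2 - 3/12) = 1184*(13*(⅑) + 9/7) + (2 - 3*1/12) = 1184*(13/9 + 9/7) + (2 - ¼) = 1184*(172/63) + 7/4 = 203648/63 + 7/4 = 815033/252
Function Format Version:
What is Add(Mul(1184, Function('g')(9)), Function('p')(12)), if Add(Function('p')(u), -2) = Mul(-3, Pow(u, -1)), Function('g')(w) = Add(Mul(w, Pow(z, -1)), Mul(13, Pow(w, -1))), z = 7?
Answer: Rational(815033, 252) ≈ 3234.3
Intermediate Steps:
Function('g')(w) = Add(Mul(13, Pow(w, -1)), Mul(Rational(1, 7), w)) (Function('g')(w) = Add(Mul(w, Pow(7, -1)), Mul(13, Pow(w, -1))) = Add(Mul(w, Rational(1, 7)), Mul(13, Pow(w, -1))) = Add(Mul(Rational(1, 7), w), Mul(13, Pow(w, -1))) = Add(Mul(13, Pow(w, -1)), Mul(Rational(1, 7), w)))
Function('p')(u) = Add(2, Mul(-3, Pow(u, -1)))
Add(Mul(1184, Function('g')(9)), Function('p')(12)) = Add(Mul(1184, Add(Mul(13, Pow(9, -1)), Mul(Rational(1, 7), 9))), Add(2, Mul(-3, Pow(12, -1)))) = Add(Mul(1184, Add(Mul(13, Rational(1, 9)), Rational(9, 7))), Add(2, Mul(-3, Rational(1, 12)))) = Add(Mul(1184, Add(Rational(13, 9), Rational(9, 7))), Add(2, Rational(-1, 4))) = Add(Mul(1184, Rational(172, 63)), Rational(7, 4)) = Add(Rational(203648, 63), Rational(7, 4)) = Rational(815033, 252)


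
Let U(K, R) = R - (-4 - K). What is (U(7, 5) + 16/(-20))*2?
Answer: 152/5 ≈ 30.400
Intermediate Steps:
U(K, R) = 4 + K + R (U(K, R) = R + (4 + K) = 4 + K + R)
(U(7, 5) + 16/(-20))*2 = ((4 + 7 + 5) + 16/(-20))*2 = (16 + 16*(-1/20))*2 = (16 - 4/5)*2 = (76/5)*2 = 152/5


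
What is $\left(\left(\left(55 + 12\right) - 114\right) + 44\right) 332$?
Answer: $-996$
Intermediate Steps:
$\left(\left(\left(55 + 12\right) - 114\right) + 44\right) 332 = \left(\left(67 - 114\right) + 44\right) 332 = \left(-47 + 44\right) 332 = \left(-3\right) 332 = -996$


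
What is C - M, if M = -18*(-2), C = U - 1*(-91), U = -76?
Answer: -21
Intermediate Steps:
C = 15 (C = -76 - 1*(-91) = -76 + 91 = 15)
M = 36
C - M = 15 - 1*36 = 15 - 36 = -21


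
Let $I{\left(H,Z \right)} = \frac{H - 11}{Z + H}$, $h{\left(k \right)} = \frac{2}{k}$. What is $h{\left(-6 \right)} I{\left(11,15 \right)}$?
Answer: $0$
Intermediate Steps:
$I{\left(H,Z \right)} = \frac{-11 + H}{H + Z}$
$h{\left(-6 \right)} I{\left(11,15 \right)} = \frac{2}{-6} \frac{-11 + 11}{11 + 15} = 2 \left(- \frac{1}{6}\right) \frac{1}{26} \cdot 0 = - \frac{\frac{1}{26} \cdot 0}{3} = \left(- \frac{1}{3}\right) 0 = 0$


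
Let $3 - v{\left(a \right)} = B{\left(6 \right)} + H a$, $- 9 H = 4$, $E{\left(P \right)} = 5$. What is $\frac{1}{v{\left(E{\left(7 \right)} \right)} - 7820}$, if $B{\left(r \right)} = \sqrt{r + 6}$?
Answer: $- \frac{632997}{4946729917} + \frac{162 \sqrt{3}}{4946729917} \approx -0.00012791$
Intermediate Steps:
$B{\left(r \right)} = \sqrt{6 + r}$
$H = - \frac{4}{9}$ ($H = \left(- \frac{1}{9}\right) 4 = - \frac{4}{9} \approx -0.44444$)
$v{\left(a \right)} = 3 - 2 \sqrt{3} + \frac{4 a}{9}$ ($v{\left(a \right)} = 3 - \left(\sqrt{6 + 6} - \frac{4 a}{9}\right) = 3 - \left(\sqrt{12} - \frac{4 a}{9}\right) = 3 - \left(2 \sqrt{3} - \frac{4 a}{9}\right) = 3 + \left(- 2 \sqrt{3} + \frac{4 a}{9}\right) = 3 - 2 \sqrt{3} + \frac{4 a}{9}$)
$\frac{1}{v{\left(E{\left(7 \right)} \right)} - 7820} = \frac{1}{\left(3 - 2 \sqrt{3} + \frac{4}{9} \cdot 5\right) - 7820} = \frac{1}{\left(3 - 2 \sqrt{3} + \frac{20}{9}\right) - 7820} = \frac{1}{\left(\frac{47}{9} - 2 \sqrt{3}\right) - 7820} = \frac{1}{- \frac{70333}{9} - 2 \sqrt{3}}$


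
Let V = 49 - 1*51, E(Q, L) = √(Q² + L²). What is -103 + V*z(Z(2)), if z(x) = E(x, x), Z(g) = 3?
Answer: -103 - 6*√2 ≈ -111.49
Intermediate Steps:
E(Q, L) = √(L² + Q²)
V = -2 (V = 49 - 51 = -2)
z(x) = √2*√(x²) (z(x) = √(x² + x²) = √(2*x²) = √2*√(x²))
-103 + V*z(Z(2)) = -103 - 2*√2*√(3²) = -103 - 2*√2*√9 = -103 - 2*√2*3 = -103 - 6*√2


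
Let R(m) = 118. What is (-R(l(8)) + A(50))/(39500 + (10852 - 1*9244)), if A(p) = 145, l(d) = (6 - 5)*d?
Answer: 27/41108 ≈ 0.00065681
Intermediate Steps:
l(d) = d (l(d) = 1*d = d)
(-R(l(8)) + A(50))/(39500 + (10852 - 1*9244)) = (-1*118 + 145)/(39500 + (10852 - 1*9244)) = (-118 + 145)/(39500 + (10852 - 9244)) = 27/(39500 + 1608) = 27/41108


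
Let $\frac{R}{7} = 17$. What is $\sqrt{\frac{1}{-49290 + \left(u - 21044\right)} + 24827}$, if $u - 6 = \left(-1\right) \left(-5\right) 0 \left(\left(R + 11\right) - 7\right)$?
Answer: $\frac{3 \sqrt{3410972965490}}{35164} \approx 157.57$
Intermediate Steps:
$R = 119$ ($R = 7 \cdot 17 = 119$)
$u = 6$ ($u = 6 + \left(-1\right) \left(-5\right) 0 \left(\left(119 + 11\right) - 7\right) = 6 + 5 \cdot 0 \left(130 - 7\right) = 6 + 0 \cdot 123 = 6 + 0 = 6$)
$\sqrt{\frac{1}{-49290 + \left(u - 21044\right)} + 24827} = \sqrt{\frac{1}{-49290 + \left(6 - 21044\right)} + 24827} = \sqrt{\frac{1}{-49290 - 21038} + 24827} = \sqrt{\frac{1}{-70328} + 24827} = \sqrt{- \frac{1}{70328} + 24827} = \sqrt{\frac{1746033255}{70328}} = \frac{3 \sqrt{3410972965490}}{35164}$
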